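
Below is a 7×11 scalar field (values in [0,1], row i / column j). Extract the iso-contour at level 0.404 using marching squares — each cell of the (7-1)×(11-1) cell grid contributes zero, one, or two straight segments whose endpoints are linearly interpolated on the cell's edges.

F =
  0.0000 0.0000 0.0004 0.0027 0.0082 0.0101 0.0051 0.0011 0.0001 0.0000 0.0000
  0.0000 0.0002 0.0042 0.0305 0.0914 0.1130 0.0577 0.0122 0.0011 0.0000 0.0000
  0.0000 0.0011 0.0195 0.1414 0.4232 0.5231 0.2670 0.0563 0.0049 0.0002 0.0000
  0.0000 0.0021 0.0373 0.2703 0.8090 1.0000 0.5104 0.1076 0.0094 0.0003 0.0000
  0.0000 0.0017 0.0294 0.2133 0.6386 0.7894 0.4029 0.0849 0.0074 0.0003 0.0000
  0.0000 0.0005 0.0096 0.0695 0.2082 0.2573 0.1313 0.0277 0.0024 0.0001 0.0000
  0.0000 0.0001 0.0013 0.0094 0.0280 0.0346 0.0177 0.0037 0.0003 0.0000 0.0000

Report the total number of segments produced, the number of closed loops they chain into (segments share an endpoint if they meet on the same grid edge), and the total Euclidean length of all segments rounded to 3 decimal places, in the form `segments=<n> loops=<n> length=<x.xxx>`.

segments=12 loops=1 length=9.242

cell (1,3): code 0100 → (1.942,4.000)–(2.000,3.932)
cell (1,4): code 1100 → (1.710,5.000)–(1.942,4.000)
cell (1,5): code 1000 → (2.000,5.465)–(1.710,5.000)
cell (2,3): code 0110 → (2.000,3.932)–(3.000,3.248)
cell (2,5): code 1101 → (2.563,6.000)–(2.000,5.465)
cell (2,6): code 1000 → (3.000,6.264)–(2.563,6.000)
cell (3,3): code 0110 → (3.000,3.248)–(4.000,3.448)
cell (3,5): code 1011 → (4.000,5.997)–(3.990,6.000)
cell (3,6): code 0001 → (3.990,6.000)–(3.000,6.264)
cell (4,3): code 0010 → (4.000,3.448)–(4.545,4.000)
cell (4,4): code 0011 → (4.545,4.000)–(4.724,5.000)
cell (4,5): code 0001 → (4.724,5.000)–(4.000,5.997)
total: 12 segments, chained into 1 closed loop(s), length Σ = 9.241739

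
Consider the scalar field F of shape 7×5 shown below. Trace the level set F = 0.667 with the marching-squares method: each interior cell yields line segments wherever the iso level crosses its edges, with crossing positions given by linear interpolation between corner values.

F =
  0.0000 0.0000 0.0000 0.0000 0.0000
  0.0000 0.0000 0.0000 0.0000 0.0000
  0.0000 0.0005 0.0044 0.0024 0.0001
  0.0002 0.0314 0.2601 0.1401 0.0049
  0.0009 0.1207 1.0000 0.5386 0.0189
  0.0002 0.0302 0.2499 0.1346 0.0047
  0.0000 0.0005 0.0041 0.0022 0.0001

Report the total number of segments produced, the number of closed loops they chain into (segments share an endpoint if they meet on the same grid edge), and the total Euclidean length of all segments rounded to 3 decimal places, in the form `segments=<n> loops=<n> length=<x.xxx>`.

cell (3,1): code 0100 → (3.550,2.000)–(4.000,1.621)
cell (3,2): code 1000 → (4.000,2.722)–(3.550,2.000)
cell (4,1): code 0010 → (4.000,1.621)–(4.444,2.000)
cell (4,2): code 0001 → (4.444,2.000)–(4.000,2.722)
total: 4 segments, chained into 1 closed loop(s), length Σ = 2.869596

segments=4 loops=1 length=2.870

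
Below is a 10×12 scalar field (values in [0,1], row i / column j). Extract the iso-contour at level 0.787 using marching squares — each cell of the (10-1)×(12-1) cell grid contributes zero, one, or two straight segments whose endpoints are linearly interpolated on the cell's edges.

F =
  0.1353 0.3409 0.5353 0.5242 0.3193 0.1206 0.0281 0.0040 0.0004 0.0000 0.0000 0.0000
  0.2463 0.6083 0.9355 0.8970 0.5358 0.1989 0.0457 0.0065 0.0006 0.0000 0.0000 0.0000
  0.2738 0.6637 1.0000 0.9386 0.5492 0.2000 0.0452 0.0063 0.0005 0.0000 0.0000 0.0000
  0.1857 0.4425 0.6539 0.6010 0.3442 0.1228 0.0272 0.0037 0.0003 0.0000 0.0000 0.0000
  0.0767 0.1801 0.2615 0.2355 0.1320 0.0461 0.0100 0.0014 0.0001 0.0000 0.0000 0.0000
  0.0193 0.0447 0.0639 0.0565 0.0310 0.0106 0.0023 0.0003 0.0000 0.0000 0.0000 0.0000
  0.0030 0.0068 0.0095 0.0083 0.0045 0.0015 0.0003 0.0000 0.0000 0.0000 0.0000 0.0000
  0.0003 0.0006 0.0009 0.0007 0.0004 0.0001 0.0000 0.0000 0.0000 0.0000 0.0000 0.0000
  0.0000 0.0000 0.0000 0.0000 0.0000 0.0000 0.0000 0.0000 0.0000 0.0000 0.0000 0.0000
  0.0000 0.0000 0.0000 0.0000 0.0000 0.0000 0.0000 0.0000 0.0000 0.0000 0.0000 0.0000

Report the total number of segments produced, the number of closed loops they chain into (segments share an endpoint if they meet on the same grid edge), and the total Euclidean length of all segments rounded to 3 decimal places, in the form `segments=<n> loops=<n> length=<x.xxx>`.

cell (0,1): code 0100 → (0.629,2.000)–(1.000,1.546)
cell (0,2): code 1100 → (0.705,3.000)–(0.629,2.000)
cell (0,3): code 1000 → (1.000,3.305)–(0.705,3.000)
cell (1,1): code 0110 → (1.000,1.546)–(2.000,1.367)
cell (1,3): code 1001 → (2.000,3.389)–(1.000,3.305)
cell (2,1): code 0010 → (2.000,1.367)–(2.615,2.000)
cell (2,2): code 0011 → (2.615,2.000)–(2.449,3.000)
cell (2,3): code 0001 → (2.449,3.000)–(2.000,3.389)
total: 8 segments, chained into 1 closed loop(s), length Σ = 6.523912

segments=8 loops=1 length=6.524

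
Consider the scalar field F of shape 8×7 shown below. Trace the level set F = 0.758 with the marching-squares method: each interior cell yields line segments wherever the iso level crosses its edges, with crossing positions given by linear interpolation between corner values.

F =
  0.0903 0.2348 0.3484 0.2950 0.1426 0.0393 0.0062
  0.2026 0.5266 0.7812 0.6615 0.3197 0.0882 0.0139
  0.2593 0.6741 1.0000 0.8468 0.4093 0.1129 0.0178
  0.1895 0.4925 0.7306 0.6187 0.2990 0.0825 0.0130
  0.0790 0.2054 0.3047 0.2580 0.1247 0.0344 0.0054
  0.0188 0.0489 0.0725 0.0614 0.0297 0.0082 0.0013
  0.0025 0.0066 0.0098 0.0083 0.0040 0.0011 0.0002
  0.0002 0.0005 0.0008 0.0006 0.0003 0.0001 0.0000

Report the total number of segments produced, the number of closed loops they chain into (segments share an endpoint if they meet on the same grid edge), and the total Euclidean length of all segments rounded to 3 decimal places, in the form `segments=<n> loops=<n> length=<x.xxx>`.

segments=8 loops=1 length=5.707

cell (0,1): code 0100 → (0.946,2.000)–(1.000,1.909)
cell (0,2): code 1000 → (1.000,2.194)–(0.946,2.000)
cell (1,1): code 0110 → (1.000,1.909)–(2.000,1.257)
cell (1,2): code 1101 → (1.521,3.000)–(1.000,2.194)
cell (1,3): code 1000 → (2.000,3.203)–(1.521,3.000)
cell (2,1): code 0010 → (2.000,1.257)–(2.898,2.000)
cell (2,2): code 0011 → (2.898,2.000)–(2.389,3.000)
cell (2,3): code 0001 → (2.389,3.000)–(2.000,3.203)
total: 8 segments, chained into 1 closed loop(s), length Σ = 5.707070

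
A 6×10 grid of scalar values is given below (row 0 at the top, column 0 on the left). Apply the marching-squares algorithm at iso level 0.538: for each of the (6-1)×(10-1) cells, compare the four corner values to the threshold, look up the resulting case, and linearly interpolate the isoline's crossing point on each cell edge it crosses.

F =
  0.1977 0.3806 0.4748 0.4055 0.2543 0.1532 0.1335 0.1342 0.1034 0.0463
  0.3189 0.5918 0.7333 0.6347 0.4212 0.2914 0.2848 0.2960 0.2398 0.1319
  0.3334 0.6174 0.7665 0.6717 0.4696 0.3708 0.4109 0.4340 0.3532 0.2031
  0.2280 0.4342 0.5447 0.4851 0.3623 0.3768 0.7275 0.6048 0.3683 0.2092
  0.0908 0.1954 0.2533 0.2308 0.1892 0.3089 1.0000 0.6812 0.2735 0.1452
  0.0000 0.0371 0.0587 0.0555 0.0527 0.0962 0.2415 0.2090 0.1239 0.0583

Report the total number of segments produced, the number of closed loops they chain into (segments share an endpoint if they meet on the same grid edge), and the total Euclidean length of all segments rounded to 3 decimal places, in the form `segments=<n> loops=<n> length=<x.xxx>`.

segments=20 loops=2 length=15.573

cell (0,0): code 0100 → (0.745,1.000)–(1.000,0.803)
cell (0,1): code 1100 → (0.244,2.000)–(0.745,1.000)
cell (0,2): code 1100 → (0.578,3.000)–(0.244,2.000)
cell (0,3): code 1000 → (1.000,3.453)–(0.578,3.000)
cell (1,0): code 0110 → (1.000,0.803)–(2.000,0.720)
cell (1,3): code 1001 → (2.000,3.662)–(1.000,3.453)
cell (2,0): code 0010 → (2.000,0.720)–(2.433,1.000)
cell (2,1): code 0111 → (2.433,1.000)–(3.000,1.939)
cell (2,2): code 1011 → (3.000,2.112)–(2.717,3.000)
cell (2,3): code 0001 → (2.717,3.000)–(2.000,3.662)
cell (2,5): code 0100 → (2.401,6.000)–(3.000,5.460)
cell (2,6): code 1100 → (2.609,7.000)–(2.401,6.000)
cell (2,7): code 1000 → (3.000,7.282)–(2.609,7.000)
cell (3,1): code 0010 → (3.000,1.939)–(3.023,2.000)
cell (3,2): code 0001 → (3.023,2.000)–(3.000,2.112)
cell (3,5): code 0110 → (3.000,5.460)–(4.000,5.332)
cell (3,7): code 1001 → (4.000,7.351)–(3.000,7.282)
cell (4,5): code 0010 → (4.000,5.332)–(4.609,6.000)
cell (4,6): code 0011 → (4.609,6.000)–(4.303,7.000)
cell (4,7): code 0001 → (4.303,7.000)–(4.000,7.351)
total: 20 segments, chained into 2 closed loop(s), length Σ = 15.572681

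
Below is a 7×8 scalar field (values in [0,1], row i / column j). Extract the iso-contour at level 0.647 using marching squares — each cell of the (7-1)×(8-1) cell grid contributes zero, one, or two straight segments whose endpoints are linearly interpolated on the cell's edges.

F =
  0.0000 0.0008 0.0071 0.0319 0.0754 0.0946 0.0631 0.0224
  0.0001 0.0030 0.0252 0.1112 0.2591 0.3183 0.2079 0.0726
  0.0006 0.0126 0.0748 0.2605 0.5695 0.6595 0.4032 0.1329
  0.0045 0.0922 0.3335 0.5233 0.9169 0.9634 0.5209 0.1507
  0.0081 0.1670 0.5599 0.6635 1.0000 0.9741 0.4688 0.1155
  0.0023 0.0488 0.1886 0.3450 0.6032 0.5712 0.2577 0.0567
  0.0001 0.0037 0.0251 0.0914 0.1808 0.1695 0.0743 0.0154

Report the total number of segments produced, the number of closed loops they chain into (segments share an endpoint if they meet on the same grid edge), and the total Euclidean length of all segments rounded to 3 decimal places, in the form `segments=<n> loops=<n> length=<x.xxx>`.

cell (1,4): code 0100 → (1.963,5.000)–(2.000,4.861)
cell (1,5): code 1000 → (2.000,5.049)–(1.963,5.000)
cell (2,3): code 0100 → (2.223,4.000)–(3.000,3.314)
cell (2,4): code 1110 → (2.000,4.861)–(2.223,4.000)
cell (2,5): code 1001 → (3.000,5.715)–(2.000,5.049)
cell (3,2): code 0100 → (3.882,3.000)–(4.000,2.841)
cell (3,3): code 1110 → (3.000,3.314)–(3.882,3.000)
cell (3,5): code 1001 → (4.000,5.647)–(3.000,5.715)
cell (4,2): code 0010 → (4.000,2.841)–(4.052,3.000)
cell (4,3): code 0011 → (4.052,3.000)–(4.890,4.000)
cell (4,4): code 0011 → (4.890,4.000)–(4.812,5.000)
cell (4,5): code 0001 → (4.812,5.000)–(4.000,5.647)
total: 12 segments, chained into 1 closed loop(s), length Σ = 8.982408

segments=12 loops=1 length=8.982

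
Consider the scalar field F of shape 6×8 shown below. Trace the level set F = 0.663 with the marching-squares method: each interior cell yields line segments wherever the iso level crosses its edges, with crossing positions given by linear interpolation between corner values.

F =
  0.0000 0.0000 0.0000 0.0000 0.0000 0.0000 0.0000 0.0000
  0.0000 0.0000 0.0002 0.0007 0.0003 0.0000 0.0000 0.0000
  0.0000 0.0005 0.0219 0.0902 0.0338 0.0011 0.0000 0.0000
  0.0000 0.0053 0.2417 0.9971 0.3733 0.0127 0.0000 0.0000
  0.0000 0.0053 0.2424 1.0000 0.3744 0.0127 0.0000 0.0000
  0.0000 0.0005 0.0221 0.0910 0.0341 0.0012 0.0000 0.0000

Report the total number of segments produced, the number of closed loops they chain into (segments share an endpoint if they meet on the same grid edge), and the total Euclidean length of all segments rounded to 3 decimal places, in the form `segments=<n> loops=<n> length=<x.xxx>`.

segments=6 loops=1 length=4.459

cell (2,2): code 0100 → (2.632,3.000)–(3.000,2.558)
cell (2,3): code 1000 → (3.000,3.536)–(2.632,3.000)
cell (3,2): code 0110 → (3.000,2.558)–(4.000,2.555)
cell (3,3): code 1001 → (4.000,3.539)–(3.000,3.536)
cell (4,2): code 0010 → (4.000,2.555)–(4.371,3.000)
cell (4,3): code 0001 → (4.371,3.000)–(4.000,3.539)
total: 6 segments, chained into 1 closed loop(s), length Σ = 4.458672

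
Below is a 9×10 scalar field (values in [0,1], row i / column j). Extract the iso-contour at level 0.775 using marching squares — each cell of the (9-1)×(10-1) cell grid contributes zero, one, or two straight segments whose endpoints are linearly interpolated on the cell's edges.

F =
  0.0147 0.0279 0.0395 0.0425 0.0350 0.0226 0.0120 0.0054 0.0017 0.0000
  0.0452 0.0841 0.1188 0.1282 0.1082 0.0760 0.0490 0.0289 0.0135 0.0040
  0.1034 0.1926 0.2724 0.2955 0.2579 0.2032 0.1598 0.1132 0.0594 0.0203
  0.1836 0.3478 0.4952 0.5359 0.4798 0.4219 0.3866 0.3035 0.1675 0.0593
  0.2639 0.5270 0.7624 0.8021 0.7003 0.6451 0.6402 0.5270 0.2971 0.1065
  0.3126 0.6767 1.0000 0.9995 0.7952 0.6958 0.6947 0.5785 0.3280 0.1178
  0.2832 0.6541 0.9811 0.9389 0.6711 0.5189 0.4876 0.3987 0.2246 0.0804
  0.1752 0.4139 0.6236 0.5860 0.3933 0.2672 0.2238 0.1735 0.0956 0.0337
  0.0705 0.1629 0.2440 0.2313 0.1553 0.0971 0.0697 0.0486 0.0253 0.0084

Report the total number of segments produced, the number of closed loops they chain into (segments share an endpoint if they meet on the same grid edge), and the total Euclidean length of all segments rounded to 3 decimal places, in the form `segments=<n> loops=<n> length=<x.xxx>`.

segments=12 loops=1 length=8.657

cell (3,2): code 0100 → (3.898,3.000)–(4.000,2.317)
cell (3,3): code 1000 → (4.000,3.266)–(3.898,3.000)
cell (4,1): code 0100 → (4.053,2.000)–(5.000,1.304)
cell (4,2): code 1110 → (4.000,2.317)–(4.053,2.000)
cell (4,3): code 1101 → (4.787,4.000)–(4.000,3.266)
cell (4,4): code 1000 → (5.000,4.203)–(4.787,4.000)
cell (5,1): code 0110 → (5.000,1.304)–(6.000,1.370)
cell (5,3): code 1011 → (6.000,3.612)–(5.163,4.000)
cell (5,4): code 0001 → (5.163,4.000)–(5.000,4.203)
cell (6,1): code 0010 → (6.000,1.370)–(6.577,2.000)
cell (6,2): code 0011 → (6.577,2.000)–(6.464,3.000)
cell (6,3): code 0001 → (6.464,3.000)–(6.000,3.612)
total: 12 segments, chained into 1 closed loop(s), length Σ = 8.656575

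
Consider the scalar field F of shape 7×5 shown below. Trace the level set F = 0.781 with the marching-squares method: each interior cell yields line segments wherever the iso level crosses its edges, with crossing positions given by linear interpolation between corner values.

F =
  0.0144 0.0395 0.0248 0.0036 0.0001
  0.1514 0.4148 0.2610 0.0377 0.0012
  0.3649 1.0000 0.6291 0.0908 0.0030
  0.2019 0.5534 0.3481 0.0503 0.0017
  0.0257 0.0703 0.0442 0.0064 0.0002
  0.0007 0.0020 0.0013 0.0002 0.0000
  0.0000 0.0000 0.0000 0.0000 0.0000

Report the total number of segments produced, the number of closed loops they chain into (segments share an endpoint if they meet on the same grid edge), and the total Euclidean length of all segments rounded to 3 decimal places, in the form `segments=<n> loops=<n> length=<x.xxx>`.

cell (1,0): code 0100 → (1.626,1.000)–(2.000,0.655)
cell (1,1): code 1000 → (2.000,1.590)–(1.626,1.000)
cell (2,0): code 0010 → (2.000,0.655)–(2.490,1.000)
cell (2,1): code 0001 → (2.490,1.000)–(2.000,1.590)
total: 4 segments, chained into 1 closed loop(s), length Σ = 2.574943

segments=4 loops=1 length=2.575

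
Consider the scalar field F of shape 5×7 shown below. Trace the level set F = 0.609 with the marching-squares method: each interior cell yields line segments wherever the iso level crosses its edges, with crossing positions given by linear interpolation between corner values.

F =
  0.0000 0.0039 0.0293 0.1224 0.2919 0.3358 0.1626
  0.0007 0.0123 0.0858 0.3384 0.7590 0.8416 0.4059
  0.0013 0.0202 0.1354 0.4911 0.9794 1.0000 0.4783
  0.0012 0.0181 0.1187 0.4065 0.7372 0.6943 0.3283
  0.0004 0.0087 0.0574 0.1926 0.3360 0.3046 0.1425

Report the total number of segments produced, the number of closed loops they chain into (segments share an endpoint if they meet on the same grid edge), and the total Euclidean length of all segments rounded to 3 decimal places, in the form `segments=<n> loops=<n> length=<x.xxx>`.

cell (0,3): code 0100 → (0.679,4.000)–(1.000,3.643)
cell (0,4): code 1100 → (0.540,5.000)–(0.679,4.000)
cell (0,5): code 1000 → (1.000,5.534)–(0.540,5.000)
cell (1,3): code 0110 → (1.000,3.643)–(2.000,3.241)
cell (1,5): code 1001 → (2.000,5.749)–(1.000,5.534)
cell (2,3): code 0110 → (2.000,3.241)–(3.000,3.612)
cell (2,5): code 1001 → (3.000,5.233)–(2.000,5.749)
cell (3,3): code 0010 → (3.000,3.612)–(3.320,4.000)
cell (3,4): code 0011 → (3.320,4.000)–(3.219,5.000)
cell (3,5): code 0001 → (3.219,5.000)–(3.000,5.233)
total: 10 segments, chained into 1 closed loop(s), length Σ = 8.314026

segments=10 loops=1 length=8.314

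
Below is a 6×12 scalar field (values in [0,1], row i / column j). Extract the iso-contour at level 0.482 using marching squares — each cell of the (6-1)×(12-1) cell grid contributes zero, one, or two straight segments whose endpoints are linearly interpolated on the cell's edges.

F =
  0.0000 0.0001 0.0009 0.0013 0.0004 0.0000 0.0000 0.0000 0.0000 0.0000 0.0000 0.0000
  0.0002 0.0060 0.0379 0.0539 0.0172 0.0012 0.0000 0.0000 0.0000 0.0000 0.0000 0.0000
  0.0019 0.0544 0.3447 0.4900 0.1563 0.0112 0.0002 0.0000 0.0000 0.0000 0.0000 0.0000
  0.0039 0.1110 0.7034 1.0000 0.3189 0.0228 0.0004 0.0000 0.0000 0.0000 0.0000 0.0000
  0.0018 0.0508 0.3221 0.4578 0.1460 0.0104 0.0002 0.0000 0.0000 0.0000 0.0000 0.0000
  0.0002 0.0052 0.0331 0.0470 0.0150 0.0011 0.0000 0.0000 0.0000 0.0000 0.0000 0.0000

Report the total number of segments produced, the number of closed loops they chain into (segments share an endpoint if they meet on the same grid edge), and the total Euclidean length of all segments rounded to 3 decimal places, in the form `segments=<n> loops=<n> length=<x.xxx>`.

segments=8 loops=1 length=6.051

cell (1,2): code 0100 → (1.982,3.000)–(2.000,2.945)
cell (1,3): code 1000 → (2.000,3.024)–(1.982,3.000)
cell (2,1): code 0100 → (2.383,2.000)–(3.000,1.626)
cell (2,2): code 1110 → (2.000,2.945)–(2.383,2.000)
cell (2,3): code 1001 → (3.000,3.761)–(2.000,3.024)
cell (3,1): code 0010 → (3.000,1.626)–(3.581,2.000)
cell (3,2): code 0011 → (3.581,2.000)–(3.955,3.000)
cell (3,3): code 0001 → (3.955,3.000)–(3.000,3.761)
total: 8 segments, chained into 1 closed loop(s), length Σ = 6.050838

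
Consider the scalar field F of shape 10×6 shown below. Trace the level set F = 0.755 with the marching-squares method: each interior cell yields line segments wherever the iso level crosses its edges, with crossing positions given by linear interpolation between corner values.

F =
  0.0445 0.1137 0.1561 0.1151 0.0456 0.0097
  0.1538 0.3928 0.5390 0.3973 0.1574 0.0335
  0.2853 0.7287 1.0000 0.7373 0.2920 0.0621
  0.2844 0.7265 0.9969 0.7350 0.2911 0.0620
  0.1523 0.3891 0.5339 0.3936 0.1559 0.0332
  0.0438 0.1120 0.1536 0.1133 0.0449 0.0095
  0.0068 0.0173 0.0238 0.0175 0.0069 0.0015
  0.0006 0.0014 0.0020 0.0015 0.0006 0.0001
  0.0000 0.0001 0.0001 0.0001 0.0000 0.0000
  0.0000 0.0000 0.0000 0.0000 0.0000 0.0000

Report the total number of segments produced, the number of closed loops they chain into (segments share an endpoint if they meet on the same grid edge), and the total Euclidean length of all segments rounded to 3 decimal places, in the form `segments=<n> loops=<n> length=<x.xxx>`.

cell (1,1): code 0100 → (1.469,2.000)–(2.000,1.097)
cell (1,2): code 1000 → (2.000,2.933)–(1.469,2.000)
cell (2,1): code 0110 → (2.000,1.097)–(3.000,1.105)
cell (2,2): code 1001 → (3.000,2.924)–(2.000,2.933)
cell (3,1): code 0010 → (3.000,1.105)–(3.522,2.000)
cell (3,2): code 0001 → (3.522,2.000)–(3.000,2.924)
total: 6 segments, chained into 1 closed loop(s), length Σ = 6.218485

segments=6 loops=1 length=6.218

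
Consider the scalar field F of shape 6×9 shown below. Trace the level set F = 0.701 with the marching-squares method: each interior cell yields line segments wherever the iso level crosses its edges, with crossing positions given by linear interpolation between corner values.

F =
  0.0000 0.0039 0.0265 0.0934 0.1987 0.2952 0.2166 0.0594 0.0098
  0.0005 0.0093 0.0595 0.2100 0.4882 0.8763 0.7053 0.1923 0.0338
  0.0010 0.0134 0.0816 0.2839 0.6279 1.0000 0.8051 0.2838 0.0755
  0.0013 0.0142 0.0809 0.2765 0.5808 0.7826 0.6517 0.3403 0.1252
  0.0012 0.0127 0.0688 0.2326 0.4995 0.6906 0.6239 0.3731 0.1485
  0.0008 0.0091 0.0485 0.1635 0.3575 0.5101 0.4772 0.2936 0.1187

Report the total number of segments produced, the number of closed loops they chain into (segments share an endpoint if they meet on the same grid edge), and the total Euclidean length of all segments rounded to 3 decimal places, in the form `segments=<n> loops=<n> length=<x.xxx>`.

segments=10 loops=1 length=8.014

cell (0,4): code 0100 → (0.698,5.000)–(1.000,4.548)
cell (0,5): code 1100 → (0.991,6.000)–(0.698,5.000)
cell (0,6): code 1000 → (1.000,6.008)–(0.991,6.000)
cell (1,4): code 0110 → (1.000,4.548)–(2.000,4.196)
cell (1,6): code 1001 → (2.000,6.200)–(1.000,6.008)
cell (2,4): code 0110 → (2.000,4.196)–(3.000,4.596)
cell (2,5): code 1011 → (3.000,5.623)–(2.679,6.000)
cell (2,6): code 0001 → (2.679,6.000)–(2.000,6.200)
cell (3,4): code 0010 → (3.000,4.596)–(3.887,5.000)
cell (3,5): code 0001 → (3.887,5.000)–(3.000,5.623)
total: 10 segments, chained into 1 closed loop(s), length Σ = 8.013670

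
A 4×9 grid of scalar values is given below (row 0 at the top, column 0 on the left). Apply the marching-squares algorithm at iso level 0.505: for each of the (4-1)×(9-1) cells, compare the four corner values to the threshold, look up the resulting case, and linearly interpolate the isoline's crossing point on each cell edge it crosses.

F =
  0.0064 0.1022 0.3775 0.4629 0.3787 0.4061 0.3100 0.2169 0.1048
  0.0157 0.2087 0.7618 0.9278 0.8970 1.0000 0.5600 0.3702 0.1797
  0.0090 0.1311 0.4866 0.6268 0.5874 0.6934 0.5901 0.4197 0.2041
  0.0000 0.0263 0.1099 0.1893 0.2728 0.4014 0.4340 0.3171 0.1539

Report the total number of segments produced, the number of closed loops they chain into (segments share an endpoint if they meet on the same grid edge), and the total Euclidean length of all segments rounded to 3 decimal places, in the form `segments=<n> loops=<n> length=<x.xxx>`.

cell (0,1): code 0100 → (0.332,2.000)–(1.000,1.536)
cell (0,2): code 1100 → (0.091,3.000)–(0.332,2.000)
cell (0,3): code 1100 → (0.244,4.000)–(0.091,3.000)
cell (0,4): code 1100 → (0.167,5.000)–(0.244,4.000)
cell (0,5): code 1100 → (0.780,6.000)–(0.167,5.000)
cell (0,6): code 1000 → (1.000,6.290)–(0.780,6.000)
cell (1,1): code 0010 → (1.000,1.536)–(1.933,2.000)
cell (1,2): code 0111 → (1.933,2.000)–(2.000,2.131)
cell (1,6): code 1001 → (2.000,6.499)–(1.000,6.290)
cell (2,2): code 0010 → (2.000,2.131)–(2.278,3.000)
cell (2,3): code 0011 → (2.278,3.000)–(2.262,4.000)
cell (2,4): code 0011 → (2.262,4.000)–(2.645,5.000)
cell (2,5): code 0011 → (2.645,5.000)–(2.545,6.000)
cell (2,6): code 0001 → (2.545,6.000)–(2.000,6.499)
total: 14 segments, chained into 1 closed loop(s), length Σ = 12.332980

segments=14 loops=1 length=12.333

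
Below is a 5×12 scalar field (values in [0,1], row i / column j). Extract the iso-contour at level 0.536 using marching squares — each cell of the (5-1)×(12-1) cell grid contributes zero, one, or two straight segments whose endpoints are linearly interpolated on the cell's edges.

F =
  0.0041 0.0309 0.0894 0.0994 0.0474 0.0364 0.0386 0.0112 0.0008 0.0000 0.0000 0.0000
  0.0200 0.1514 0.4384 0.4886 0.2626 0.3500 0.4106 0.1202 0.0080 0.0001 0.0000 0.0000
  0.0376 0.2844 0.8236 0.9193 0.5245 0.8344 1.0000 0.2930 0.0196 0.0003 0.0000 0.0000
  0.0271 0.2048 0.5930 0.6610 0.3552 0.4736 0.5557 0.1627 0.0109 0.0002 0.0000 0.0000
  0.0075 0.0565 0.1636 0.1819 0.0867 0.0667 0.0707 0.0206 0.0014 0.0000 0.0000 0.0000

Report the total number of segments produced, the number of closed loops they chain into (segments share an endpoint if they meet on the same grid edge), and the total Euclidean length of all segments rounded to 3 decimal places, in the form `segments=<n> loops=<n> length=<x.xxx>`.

segments=16 loops=2 length=13.864

cell (1,1): code 0100 → (1.253,2.000)–(2.000,1.467)
cell (1,2): code 1100 → (1.110,3.000)–(1.253,2.000)
cell (1,3): code 1000 → (2.000,3.971)–(1.110,3.000)
cell (1,4): code 0100 → (1.384,5.000)–(2.000,4.037)
cell (1,5): code 1100 → (1.213,6.000)–(1.384,5.000)
cell (1,6): code 1000 → (2.000,6.656)–(1.213,6.000)
cell (2,1): code 0110 → (2.000,1.467)–(3.000,1.853)
cell (2,3): code 1001 → (3.000,3.409)–(2.000,3.971)
cell (2,4): code 0010 → (2.000,4.037)–(2.827,5.000)
cell (2,5): code 0111 → (2.827,5.000)–(3.000,5.760)
cell (2,6): code 1001 → (3.000,6.050)–(2.000,6.656)
cell (3,1): code 0010 → (3.000,1.853)–(3.133,2.000)
cell (3,2): code 0011 → (3.133,2.000)–(3.261,3.000)
cell (3,3): code 0001 → (3.261,3.000)–(3.000,3.409)
cell (3,5): code 0010 → (3.000,5.760)–(3.041,6.000)
cell (3,6): code 0001 → (3.041,6.000)–(3.000,6.050)
total: 16 segments, chained into 2 closed loop(s), length Σ = 13.863770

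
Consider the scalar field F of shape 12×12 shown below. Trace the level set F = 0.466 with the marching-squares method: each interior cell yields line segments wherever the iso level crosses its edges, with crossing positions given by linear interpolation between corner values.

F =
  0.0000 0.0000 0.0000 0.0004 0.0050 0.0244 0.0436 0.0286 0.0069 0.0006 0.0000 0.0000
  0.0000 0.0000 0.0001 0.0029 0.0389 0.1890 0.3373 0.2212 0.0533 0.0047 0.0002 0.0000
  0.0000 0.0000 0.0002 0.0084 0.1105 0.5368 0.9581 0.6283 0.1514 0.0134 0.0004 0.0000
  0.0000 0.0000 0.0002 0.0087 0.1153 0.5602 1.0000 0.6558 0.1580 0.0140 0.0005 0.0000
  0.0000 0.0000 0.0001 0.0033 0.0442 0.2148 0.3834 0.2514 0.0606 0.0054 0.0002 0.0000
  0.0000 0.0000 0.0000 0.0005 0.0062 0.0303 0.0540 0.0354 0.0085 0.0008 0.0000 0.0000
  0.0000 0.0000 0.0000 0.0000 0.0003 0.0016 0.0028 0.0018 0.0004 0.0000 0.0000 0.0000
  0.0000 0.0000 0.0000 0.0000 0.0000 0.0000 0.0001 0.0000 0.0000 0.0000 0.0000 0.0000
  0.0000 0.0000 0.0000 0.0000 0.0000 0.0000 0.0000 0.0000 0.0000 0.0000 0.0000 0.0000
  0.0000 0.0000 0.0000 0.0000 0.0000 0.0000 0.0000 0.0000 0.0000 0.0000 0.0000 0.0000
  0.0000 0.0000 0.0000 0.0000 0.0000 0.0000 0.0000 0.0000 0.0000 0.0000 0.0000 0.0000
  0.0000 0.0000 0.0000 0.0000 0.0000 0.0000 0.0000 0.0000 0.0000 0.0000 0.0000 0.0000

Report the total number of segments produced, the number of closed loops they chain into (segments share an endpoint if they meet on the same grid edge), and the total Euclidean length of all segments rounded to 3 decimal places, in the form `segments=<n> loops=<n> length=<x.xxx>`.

cell (1,4): code 0100 → (1.796,5.000)–(2.000,4.834)
cell (1,5): code 1100 → (1.207,6.000)–(1.796,5.000)
cell (1,6): code 1100 → (1.601,7.000)–(1.207,6.000)
cell (1,7): code 1000 → (2.000,7.340)–(1.601,7.000)
cell (2,4): code 0110 → (2.000,4.834)–(3.000,4.788)
cell (2,7): code 1001 → (3.000,7.381)–(2.000,7.340)
cell (3,4): code 0010 → (3.000,4.788)–(3.273,5.000)
cell (3,5): code 0011 → (3.273,5.000)–(3.866,6.000)
cell (3,6): code 0011 → (3.866,6.000)–(3.469,7.000)
cell (3,7): code 0001 → (3.469,7.000)–(3.000,7.381)
total: 10 segments, chained into 1 closed loop(s), length Σ = 8.212766

segments=10 loops=1 length=8.213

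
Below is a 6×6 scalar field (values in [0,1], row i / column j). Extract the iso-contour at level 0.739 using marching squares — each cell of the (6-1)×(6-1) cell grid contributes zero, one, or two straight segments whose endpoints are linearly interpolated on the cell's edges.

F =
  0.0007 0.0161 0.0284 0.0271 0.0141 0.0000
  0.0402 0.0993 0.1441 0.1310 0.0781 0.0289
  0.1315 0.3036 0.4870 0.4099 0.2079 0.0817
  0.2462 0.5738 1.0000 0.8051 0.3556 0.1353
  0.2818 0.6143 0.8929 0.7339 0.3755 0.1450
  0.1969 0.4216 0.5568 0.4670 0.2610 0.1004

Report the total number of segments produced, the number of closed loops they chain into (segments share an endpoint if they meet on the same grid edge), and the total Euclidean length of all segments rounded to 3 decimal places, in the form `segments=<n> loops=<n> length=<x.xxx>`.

segments=8 loops=1 length=5.884

cell (2,1): code 0100 → (2.491,2.000)–(3.000,1.388)
cell (2,2): code 1100 → (2.833,3.000)–(2.491,2.000)
cell (2,3): code 1000 → (3.000,3.147)–(2.833,3.000)
cell (3,1): code 0110 → (3.000,1.388)–(4.000,1.448)
cell (3,2): code 1011 → (4.000,2.968)–(3.928,3.000)
cell (3,3): code 0001 → (3.928,3.000)–(3.000,3.147)
cell (4,1): code 0010 → (4.000,1.448)–(4.458,2.000)
cell (4,2): code 0001 → (4.458,2.000)–(4.000,2.968)
total: 8 segments, chained into 1 closed loop(s), length Σ = 5.884084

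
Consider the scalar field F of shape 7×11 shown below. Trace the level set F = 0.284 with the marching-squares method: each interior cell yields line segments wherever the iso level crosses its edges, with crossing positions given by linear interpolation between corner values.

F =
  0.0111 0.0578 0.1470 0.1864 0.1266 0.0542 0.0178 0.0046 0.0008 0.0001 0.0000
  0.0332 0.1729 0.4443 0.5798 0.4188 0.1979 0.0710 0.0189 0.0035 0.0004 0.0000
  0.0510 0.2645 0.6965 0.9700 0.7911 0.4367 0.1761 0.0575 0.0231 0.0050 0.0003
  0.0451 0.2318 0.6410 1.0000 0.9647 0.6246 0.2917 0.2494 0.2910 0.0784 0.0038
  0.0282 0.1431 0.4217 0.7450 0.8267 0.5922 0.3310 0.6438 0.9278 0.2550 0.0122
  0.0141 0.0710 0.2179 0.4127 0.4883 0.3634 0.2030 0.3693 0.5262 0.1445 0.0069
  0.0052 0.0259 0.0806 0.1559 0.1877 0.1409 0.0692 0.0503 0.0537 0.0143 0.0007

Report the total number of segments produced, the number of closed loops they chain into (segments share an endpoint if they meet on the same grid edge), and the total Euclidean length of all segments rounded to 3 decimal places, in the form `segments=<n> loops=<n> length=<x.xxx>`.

cell (0,1): code 0100 → (0.461,2.000)–(1.000,1.409)
cell (0,2): code 1100 → (0.248,3.000)–(0.461,2.000)
cell (0,3): code 1100 → (0.539,4.000)–(0.248,3.000)
cell (0,4): code 1000 → (1.000,4.610)–(0.539,4.000)
cell (1,1): code 0110 → (1.000,1.409)–(2.000,1.045)
cell (1,4): code 1101 → (1.361,5.000)–(1.000,4.610)
cell (1,5): code 1000 → (2.000,5.586)–(1.361,5.000)
cell (2,1): code 0110 → (2.000,1.045)–(3.000,1.128)
cell (2,5): code 1101 → (2.933,6.000)–(2.000,5.586)
cell (2,6): code 1000 → (3.000,6.182)–(2.933,6.000)
cell (2,7): code 0100 → (2.974,8.000)–(3.000,7.832)
cell (2,8): code 1000 → (3.000,8.033)–(2.974,8.000)
cell (3,1): code 0110 → (3.000,1.128)–(4.000,1.506)
cell (3,6): code 1101 → (3.088,7.000)–(3.000,6.182)
cell (3,7): code 1110 → (3.000,7.832)–(3.088,7.000)
cell (3,8): code 1001 → (4.000,8.957)–(3.000,8.033)
cell (4,1): code 0010 → (4.000,1.506)–(4.676,2.000)
cell (4,2): code 0111 → (4.676,2.000)–(5.000,2.339)
cell (4,5): code 1011 → (5.000,5.495)–(4.367,6.000)
cell (4,6): code 0111 → (4.367,6.000)–(5.000,6.487)
cell (4,8): code 1001 → (5.000,8.635)–(4.000,8.957)
cell (5,2): code 0010 → (5.000,2.339)–(5.501,3.000)
cell (5,3): code 0011 → (5.501,3.000)–(5.680,4.000)
cell (5,4): code 0011 → (5.680,4.000)–(5.357,5.000)
cell (5,5): code 0001 → (5.357,5.000)–(5.000,5.495)
cell (5,6): code 0010 → (5.000,6.487)–(5.267,7.000)
cell (5,7): code 0011 → (5.267,7.000)–(5.513,8.000)
cell (5,8): code 0001 → (5.513,8.000)–(5.000,8.635)
total: 28 segments, chained into 1 closed loop(s), length Σ = 22.506535

segments=28 loops=1 length=22.507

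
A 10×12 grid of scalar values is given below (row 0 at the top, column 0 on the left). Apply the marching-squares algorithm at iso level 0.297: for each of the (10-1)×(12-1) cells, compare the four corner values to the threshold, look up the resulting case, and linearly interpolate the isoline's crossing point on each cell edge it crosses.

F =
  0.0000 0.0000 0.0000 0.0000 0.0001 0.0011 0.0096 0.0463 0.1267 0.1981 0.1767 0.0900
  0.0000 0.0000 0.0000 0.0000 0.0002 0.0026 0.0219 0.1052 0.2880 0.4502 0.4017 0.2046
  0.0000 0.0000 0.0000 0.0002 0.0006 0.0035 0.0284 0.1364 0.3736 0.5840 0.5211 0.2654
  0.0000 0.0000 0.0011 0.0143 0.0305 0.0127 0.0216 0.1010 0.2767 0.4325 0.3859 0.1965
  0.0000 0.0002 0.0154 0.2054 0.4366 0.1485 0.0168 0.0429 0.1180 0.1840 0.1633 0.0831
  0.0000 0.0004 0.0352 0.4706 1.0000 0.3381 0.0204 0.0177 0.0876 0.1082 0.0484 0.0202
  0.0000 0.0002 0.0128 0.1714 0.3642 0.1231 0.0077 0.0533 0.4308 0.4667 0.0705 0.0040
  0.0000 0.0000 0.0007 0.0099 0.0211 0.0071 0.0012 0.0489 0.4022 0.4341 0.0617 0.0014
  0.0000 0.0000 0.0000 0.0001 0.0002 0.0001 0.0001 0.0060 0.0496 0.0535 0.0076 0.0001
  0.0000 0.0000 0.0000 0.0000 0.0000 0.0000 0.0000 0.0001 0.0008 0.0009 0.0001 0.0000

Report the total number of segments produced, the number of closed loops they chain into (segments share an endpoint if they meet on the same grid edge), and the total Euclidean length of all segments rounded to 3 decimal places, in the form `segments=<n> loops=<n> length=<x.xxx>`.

cell (0,8): code 0100 → (0.392,9.000)–(1.000,8.055)
cell (0,9): code 1100 → (0.535,10.000)–(0.392,9.000)
cell (0,10): code 1000 → (1.000,10.531)–(0.535,10.000)
cell (1,7): code 0100 → (1.105,8.000)–(2.000,7.677)
cell (1,8): code 1110 → (1.000,8.055)–(1.105,8.000)
cell (1,10): code 1001 → (2.000,10.876)–(1.000,10.531)
cell (2,7): code 0010 → (2.000,7.677)–(2.791,8.000)
cell (2,8): code 0111 → (2.791,8.000)–(3.000,8.130)
cell (2,10): code 1001 → (3.000,10.469)–(2.000,10.876)
cell (3,3): code 0100 → (3.656,4.000)–(4.000,3.396)
cell (3,4): code 1000 → (4.000,4.485)–(3.656,4.000)
cell (3,8): code 0010 → (3.000,8.130)–(3.545,9.000)
cell (3,9): code 0011 → (3.545,9.000)–(3.399,10.000)
cell (3,10): code 0001 → (3.399,10.000)–(3.000,10.469)
cell (4,2): code 0100 → (4.345,3.000)–(5.000,2.601)
cell (4,3): code 1110 → (4.000,3.396)–(4.345,3.000)
cell (4,4): code 1101 → (4.783,5.000)–(4.000,4.485)
cell (4,5): code 1000 → (5.000,5.129)–(4.783,5.000)
cell (5,2): code 0010 → (5.000,2.601)–(5.580,3.000)
cell (5,3): code 0111 → (5.580,3.000)–(6.000,3.651)
cell (5,4): code 1011 → (6.000,4.279)–(5.191,5.000)
cell (5,5): code 0001 → (5.191,5.000)–(5.000,5.129)
cell (5,7): code 0100 → (5.610,8.000)–(6.000,7.646)
cell (5,8): code 1100 → (5.527,9.000)–(5.610,8.000)
cell (5,9): code 1000 → (6.000,9.428)–(5.527,9.000)
cell (6,3): code 0010 → (6.000,3.651)–(6.196,4.000)
cell (6,4): code 0001 → (6.196,4.000)–(6.000,4.279)
cell (6,7): code 0110 → (6.000,7.646)–(7.000,7.702)
cell (6,9): code 1001 → (7.000,9.368)–(6.000,9.428)
cell (7,7): code 0010 → (7.000,7.702)–(7.298,8.000)
cell (7,8): code 0011 → (7.298,8.000)–(7.360,9.000)
cell (7,9): code 0001 → (7.360,9.000)–(7.000,9.368)
total: 32 segments, chained into 3 closed loop(s), length Σ = 23.216941

segments=32 loops=3 length=23.217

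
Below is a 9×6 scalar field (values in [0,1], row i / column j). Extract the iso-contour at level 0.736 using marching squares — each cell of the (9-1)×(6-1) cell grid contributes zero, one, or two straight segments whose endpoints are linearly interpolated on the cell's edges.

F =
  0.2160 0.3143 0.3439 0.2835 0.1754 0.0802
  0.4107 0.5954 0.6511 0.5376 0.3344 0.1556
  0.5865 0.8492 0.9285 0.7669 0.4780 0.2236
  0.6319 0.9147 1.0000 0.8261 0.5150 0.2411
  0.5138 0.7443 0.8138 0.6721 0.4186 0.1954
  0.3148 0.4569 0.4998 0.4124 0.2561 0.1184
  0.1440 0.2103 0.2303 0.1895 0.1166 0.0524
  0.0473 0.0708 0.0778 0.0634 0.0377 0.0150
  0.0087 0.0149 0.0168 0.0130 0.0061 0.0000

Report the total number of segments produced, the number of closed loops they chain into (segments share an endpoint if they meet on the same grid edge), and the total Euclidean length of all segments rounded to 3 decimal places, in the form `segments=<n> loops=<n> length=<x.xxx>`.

cell (1,0): code 0100 → (1.554,1.000)–(2.000,0.569)
cell (1,1): code 1100 → (1.306,2.000)–(1.554,1.000)
cell (1,2): code 1100 → (1.865,3.000)–(1.306,2.000)
cell (1,3): code 1000 → (2.000,3.107)–(1.865,3.000)
cell (2,0): code 0110 → (2.000,0.569)–(3.000,0.368)
cell (2,3): code 1001 → (3.000,3.290)–(2.000,3.107)
cell (3,0): code 0110 → (3.000,0.368)–(4.000,0.964)
cell (3,2): code 1011 → (4.000,2.549)–(3.585,3.000)
cell (3,3): code 0001 → (3.585,3.000)–(3.000,3.290)
cell (4,0): code 0010 → (4.000,0.964)–(4.029,1.000)
cell (4,1): code 0011 → (4.029,1.000)–(4.248,2.000)
cell (4,2): code 0001 → (4.248,2.000)–(4.000,2.549)
total: 12 segments, chained into 1 closed loop(s), length Σ = 9.106673

segments=12 loops=1 length=9.107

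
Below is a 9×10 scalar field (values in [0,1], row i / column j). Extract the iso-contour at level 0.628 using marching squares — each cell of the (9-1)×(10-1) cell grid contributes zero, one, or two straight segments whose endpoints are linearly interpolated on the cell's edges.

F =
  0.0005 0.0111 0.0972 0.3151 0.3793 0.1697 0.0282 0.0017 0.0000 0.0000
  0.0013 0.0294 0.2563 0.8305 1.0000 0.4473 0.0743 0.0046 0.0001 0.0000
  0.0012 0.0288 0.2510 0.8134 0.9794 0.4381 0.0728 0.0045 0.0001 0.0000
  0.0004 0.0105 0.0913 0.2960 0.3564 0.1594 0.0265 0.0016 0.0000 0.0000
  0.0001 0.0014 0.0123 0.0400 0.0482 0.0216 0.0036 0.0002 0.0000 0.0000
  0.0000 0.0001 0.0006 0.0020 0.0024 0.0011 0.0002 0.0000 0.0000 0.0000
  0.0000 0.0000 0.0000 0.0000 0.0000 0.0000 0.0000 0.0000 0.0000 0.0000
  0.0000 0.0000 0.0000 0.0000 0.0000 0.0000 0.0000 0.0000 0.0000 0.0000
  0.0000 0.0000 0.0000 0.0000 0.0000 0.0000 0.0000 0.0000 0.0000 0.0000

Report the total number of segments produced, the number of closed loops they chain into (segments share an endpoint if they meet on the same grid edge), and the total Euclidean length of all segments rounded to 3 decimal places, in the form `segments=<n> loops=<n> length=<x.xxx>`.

cell (0,2): code 0100 → (0.607,3.000)–(1.000,2.647)
cell (0,3): code 1100 → (0.401,4.000)–(0.607,3.000)
cell (0,4): code 1000 → (1.000,4.673)–(0.401,4.000)
cell (1,2): code 0110 → (1.000,2.647)–(2.000,2.670)
cell (1,4): code 1001 → (2.000,4.649)–(1.000,4.673)
cell (2,2): code 0010 → (2.000,2.670)–(2.358,3.000)
cell (2,3): code 0011 → (2.358,3.000)–(2.564,4.000)
cell (2,4): code 0001 → (2.564,4.000)–(2.000,4.649)
total: 8 segments, chained into 1 closed loop(s), length Σ = 6.818644

segments=8 loops=1 length=6.819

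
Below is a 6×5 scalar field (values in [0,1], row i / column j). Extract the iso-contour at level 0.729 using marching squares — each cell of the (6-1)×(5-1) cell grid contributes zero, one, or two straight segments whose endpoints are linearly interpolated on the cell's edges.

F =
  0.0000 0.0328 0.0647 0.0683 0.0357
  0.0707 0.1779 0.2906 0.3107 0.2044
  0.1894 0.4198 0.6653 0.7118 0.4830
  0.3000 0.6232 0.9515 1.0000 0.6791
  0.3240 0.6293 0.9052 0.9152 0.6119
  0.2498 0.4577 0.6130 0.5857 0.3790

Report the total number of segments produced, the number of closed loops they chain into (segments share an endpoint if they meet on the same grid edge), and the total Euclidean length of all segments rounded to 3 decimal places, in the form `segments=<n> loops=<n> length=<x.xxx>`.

cell (2,1): code 0100 → (2.223,2.000)–(3.000,1.322)
cell (2,2): code 1100 → (2.060,3.000)–(2.223,2.000)
cell (2,3): code 1000 → (3.000,3.844)–(2.060,3.000)
cell (3,1): code 0110 → (3.000,1.322)–(4.000,1.361)
cell (3,3): code 1001 → (4.000,3.614)–(3.000,3.844)
cell (4,1): code 0010 → (4.000,1.361)–(4.603,2.000)
cell (4,2): code 0011 → (4.603,2.000)–(4.565,3.000)
cell (4,3): code 0001 → (4.565,3.000)–(4.000,3.614)
total: 8 segments, chained into 1 closed loop(s), length Σ = 8.048887

segments=8 loops=1 length=8.049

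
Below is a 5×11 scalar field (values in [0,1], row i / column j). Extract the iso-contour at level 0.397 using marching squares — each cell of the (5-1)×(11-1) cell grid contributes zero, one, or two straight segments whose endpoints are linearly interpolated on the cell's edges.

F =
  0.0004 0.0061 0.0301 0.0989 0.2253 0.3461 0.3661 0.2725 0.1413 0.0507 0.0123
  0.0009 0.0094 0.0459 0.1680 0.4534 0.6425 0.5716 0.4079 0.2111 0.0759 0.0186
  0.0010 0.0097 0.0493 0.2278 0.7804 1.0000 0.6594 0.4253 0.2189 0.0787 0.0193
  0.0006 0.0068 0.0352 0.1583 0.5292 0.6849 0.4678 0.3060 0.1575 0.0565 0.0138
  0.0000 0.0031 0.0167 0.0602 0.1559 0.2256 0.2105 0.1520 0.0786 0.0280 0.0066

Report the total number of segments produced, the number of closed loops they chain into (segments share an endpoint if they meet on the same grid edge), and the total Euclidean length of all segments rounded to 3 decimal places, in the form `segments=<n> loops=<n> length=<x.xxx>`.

cell (0,3): code 0100 → (0.753,4.000)–(1.000,3.802)
cell (0,4): code 1100 → (0.172,5.000)–(0.753,4.000)
cell (0,5): code 1100 → (0.150,6.000)–(0.172,5.000)
cell (0,6): code 1100 → (0.919,7.000)–(0.150,6.000)
cell (0,7): code 1000 → (1.000,7.055)–(0.919,7.000)
cell (1,3): code 0110 → (1.000,3.802)–(2.000,3.306)
cell (1,7): code 1001 → (2.000,7.137)–(1.000,7.055)
cell (2,3): code 0110 → (2.000,3.306)–(3.000,3.644)
cell (2,6): code 1011 → (3.000,6.438)–(2.237,7.000)
cell (2,7): code 0001 → (2.237,7.000)–(2.000,7.137)
cell (3,3): code 0010 → (3.000,3.644)–(3.354,4.000)
cell (3,4): code 0011 → (3.354,4.000)–(3.627,5.000)
cell (3,5): code 0011 → (3.627,5.000)–(3.275,6.000)
cell (3,6): code 0001 → (3.275,6.000)–(3.000,6.438)
total: 14 segments, chained into 1 closed loop(s), length Σ = 11.345231

segments=14 loops=1 length=11.345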